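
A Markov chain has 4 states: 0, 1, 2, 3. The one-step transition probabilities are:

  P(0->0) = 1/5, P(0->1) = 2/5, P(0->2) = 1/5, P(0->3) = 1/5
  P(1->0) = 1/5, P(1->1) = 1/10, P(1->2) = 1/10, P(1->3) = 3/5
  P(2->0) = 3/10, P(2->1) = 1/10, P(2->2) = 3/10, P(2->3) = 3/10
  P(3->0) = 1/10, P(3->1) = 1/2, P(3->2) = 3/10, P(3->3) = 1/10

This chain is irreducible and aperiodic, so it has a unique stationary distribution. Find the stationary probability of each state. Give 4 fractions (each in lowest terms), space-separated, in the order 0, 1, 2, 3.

Answer: 39/203 170/609 137/609 185/609

Derivation:
The stationary distribution satisfies pi = pi * P, i.e.:
  pi_0 = 1/5*pi_0 + 1/5*pi_1 + 3/10*pi_2 + 1/10*pi_3
  pi_1 = 2/5*pi_0 + 1/10*pi_1 + 1/10*pi_2 + 1/2*pi_3
  pi_2 = 1/5*pi_0 + 1/10*pi_1 + 3/10*pi_2 + 3/10*pi_3
  pi_3 = 1/5*pi_0 + 3/5*pi_1 + 3/10*pi_2 + 1/10*pi_3
with normalization: pi_0 + pi_1 + pi_2 + pi_3 = 1.

Using the first 3 balance equations plus normalization, the linear system A*pi = b is:
  [-4/5, 1/5, 3/10, 1/10] . pi = 0
  [2/5, -9/10, 1/10, 1/2] . pi = 0
  [1/5, 1/10, -7/10, 3/10] . pi = 0
  [1, 1, 1, 1] . pi = 1

Solving yields:
  pi_0 = 39/203
  pi_1 = 170/609
  pi_2 = 137/609
  pi_3 = 185/609

Verification (pi * P):
  39/203*1/5 + 170/609*1/5 + 137/609*3/10 + 185/609*1/10 = 39/203 = pi_0  (ok)
  39/203*2/5 + 170/609*1/10 + 137/609*1/10 + 185/609*1/2 = 170/609 = pi_1  (ok)
  39/203*1/5 + 170/609*1/10 + 137/609*3/10 + 185/609*3/10 = 137/609 = pi_2  (ok)
  39/203*1/5 + 170/609*3/5 + 137/609*3/10 + 185/609*1/10 = 185/609 = pi_3  (ok)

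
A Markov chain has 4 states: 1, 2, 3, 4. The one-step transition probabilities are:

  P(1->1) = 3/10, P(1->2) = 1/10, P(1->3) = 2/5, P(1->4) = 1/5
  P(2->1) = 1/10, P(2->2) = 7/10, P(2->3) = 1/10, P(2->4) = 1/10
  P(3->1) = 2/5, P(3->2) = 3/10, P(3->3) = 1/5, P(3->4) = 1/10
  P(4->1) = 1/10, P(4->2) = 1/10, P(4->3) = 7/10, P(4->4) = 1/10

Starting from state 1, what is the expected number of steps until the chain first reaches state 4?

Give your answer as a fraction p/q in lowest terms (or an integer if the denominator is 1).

Answer: 36/5

Derivation:
Let h_i = expected steps to first reach 4 from state i.
Boundary: h_4 = 0.
First-step equations for the other states:
  h_1 = 1 + 3/10*h_1 + 1/10*h_2 + 2/5*h_3 + 1/5*h_4
  h_2 = 1 + 1/10*h_1 + 7/10*h_2 + 1/10*h_3 + 1/10*h_4
  h_3 = 1 + 2/5*h_1 + 3/10*h_2 + 1/5*h_3 + 1/10*h_4

Substituting h_4 = 0 and rearranging gives the linear system (I - Q) h = 1:
  [7/10, -1/10, -2/5] . (h_1, h_2, h_3) = 1
  [-1/10, 3/10, -1/10] . (h_1, h_2, h_3) = 1
  [-2/5, -3/10, 4/5] . (h_1, h_2, h_3) = 1

Solving yields:
  h_1 = 36/5
  h_2 = 42/5
  h_3 = 8

Starting state is 1, so the expected hitting time is h_1 = 36/5.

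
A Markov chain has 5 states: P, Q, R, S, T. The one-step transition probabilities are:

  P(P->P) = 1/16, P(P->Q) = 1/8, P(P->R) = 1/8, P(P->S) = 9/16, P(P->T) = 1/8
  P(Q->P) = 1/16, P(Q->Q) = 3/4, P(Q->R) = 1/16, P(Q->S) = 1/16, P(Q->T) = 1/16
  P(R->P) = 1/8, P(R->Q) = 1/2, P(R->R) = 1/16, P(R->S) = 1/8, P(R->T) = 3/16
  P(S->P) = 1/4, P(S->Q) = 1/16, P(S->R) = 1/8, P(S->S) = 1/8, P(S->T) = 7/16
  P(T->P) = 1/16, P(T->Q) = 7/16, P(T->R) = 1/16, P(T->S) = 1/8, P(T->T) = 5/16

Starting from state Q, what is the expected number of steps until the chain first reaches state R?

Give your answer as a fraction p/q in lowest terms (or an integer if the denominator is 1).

Answer: 39888/3011

Derivation:
Let h_i = expected steps to first reach R from state i.
Boundary: h_R = 0.
First-step equations for the other states:
  h_P = 1 + 1/16*h_P + 1/8*h_Q + 1/8*h_R + 9/16*h_S + 1/8*h_T
  h_Q = 1 + 1/16*h_P + 3/4*h_Q + 1/16*h_R + 1/16*h_S + 1/16*h_T
  h_S = 1 + 1/4*h_P + 1/16*h_Q + 1/8*h_R + 1/8*h_S + 7/16*h_T
  h_T = 1 + 1/16*h_P + 7/16*h_Q + 1/16*h_R + 1/8*h_S + 5/16*h_T

Substituting h_R = 0 and rearranging gives the linear system (I - Q) h = 1:
  [15/16, -1/8, -9/16, -1/8] . (h_P, h_Q, h_S, h_T) = 1
  [-1/16, 1/4, -1/16, -1/16] . (h_P, h_Q, h_S, h_T) = 1
  [-1/4, -1/16, 7/8, -7/16] . (h_P, h_Q, h_S, h_T) = 1
  [-1/16, -7/16, -1/8, 11/16] . (h_P, h_Q, h_S, h_T) = 1

Solving yields:
  h_P = 35552/3011
  h_Q = 39888/3011
  h_S = 36240/3011
  h_T = 39584/3011

Starting state is Q, so the expected hitting time is h_Q = 39888/3011.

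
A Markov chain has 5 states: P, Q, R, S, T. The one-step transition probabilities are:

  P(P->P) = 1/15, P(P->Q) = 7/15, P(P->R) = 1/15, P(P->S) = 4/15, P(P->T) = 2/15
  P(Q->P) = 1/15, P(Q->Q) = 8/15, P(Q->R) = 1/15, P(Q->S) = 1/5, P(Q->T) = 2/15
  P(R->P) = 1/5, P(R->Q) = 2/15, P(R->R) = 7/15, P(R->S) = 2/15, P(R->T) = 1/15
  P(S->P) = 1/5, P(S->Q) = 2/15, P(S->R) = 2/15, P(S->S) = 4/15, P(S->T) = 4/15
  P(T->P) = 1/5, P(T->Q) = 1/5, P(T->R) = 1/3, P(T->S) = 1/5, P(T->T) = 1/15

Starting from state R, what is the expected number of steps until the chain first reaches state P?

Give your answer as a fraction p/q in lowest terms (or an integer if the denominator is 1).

Answer: 2568/433

Derivation:
Let h_i = expected steps to first reach P from state i.
Boundary: h_P = 0.
First-step equations for the other states:
  h_Q = 1 + 1/15*h_P + 8/15*h_Q + 1/15*h_R + 1/5*h_S + 2/15*h_T
  h_R = 1 + 1/5*h_P + 2/15*h_Q + 7/15*h_R + 2/15*h_S + 1/15*h_T
  h_S = 1 + 1/5*h_P + 2/15*h_Q + 2/15*h_R + 4/15*h_S + 4/15*h_T
  h_T = 1 + 1/5*h_P + 1/5*h_Q + 1/3*h_R + 1/5*h_S + 1/15*h_T

Substituting h_P = 0 and rearranging gives the linear system (I - Q) h = 1:
  [7/15, -1/15, -1/5, -2/15] . (h_Q, h_R, h_S, h_T) = 1
  [-2/15, 8/15, -2/15, -1/15] . (h_Q, h_R, h_S, h_T) = 1
  [-2/15, -2/15, 11/15, -4/15] . (h_Q, h_R, h_S, h_T) = 1
  [-1/5, -1/3, -1/5, 14/15] . (h_Q, h_R, h_S, h_T) = 1

Solving yields:
  h_Q = 3144/433
  h_R = 2568/433
  h_S = 2577/433
  h_T = 2607/433

Starting state is R, so the expected hitting time is h_R = 2568/433.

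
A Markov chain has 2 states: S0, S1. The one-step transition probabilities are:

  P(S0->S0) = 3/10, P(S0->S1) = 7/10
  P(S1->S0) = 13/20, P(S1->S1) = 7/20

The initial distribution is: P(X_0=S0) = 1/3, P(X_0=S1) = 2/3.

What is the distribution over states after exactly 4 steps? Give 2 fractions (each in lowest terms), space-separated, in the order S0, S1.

Propagating the distribution step by step (d_{t+1} = d_t * P):
d_0 = (S0=1/3, S1=2/3)
  d_1[S0] = 1/3*3/10 + 2/3*13/20 = 8/15
  d_1[S1] = 1/3*7/10 + 2/3*7/20 = 7/15
d_1 = (S0=8/15, S1=7/15)
  d_2[S0] = 8/15*3/10 + 7/15*13/20 = 139/300
  d_2[S1] = 8/15*7/10 + 7/15*7/20 = 161/300
d_2 = (S0=139/300, S1=161/300)
  d_3[S0] = 139/300*3/10 + 161/300*13/20 = 2927/6000
  d_3[S1] = 139/300*7/10 + 161/300*7/20 = 3073/6000
d_3 = (S0=2927/6000, S1=3073/6000)
  d_4[S0] = 2927/6000*3/10 + 3073/6000*13/20 = 57511/120000
  d_4[S1] = 2927/6000*7/10 + 3073/6000*7/20 = 62489/120000
d_4 = (S0=57511/120000, S1=62489/120000)

Answer: 57511/120000 62489/120000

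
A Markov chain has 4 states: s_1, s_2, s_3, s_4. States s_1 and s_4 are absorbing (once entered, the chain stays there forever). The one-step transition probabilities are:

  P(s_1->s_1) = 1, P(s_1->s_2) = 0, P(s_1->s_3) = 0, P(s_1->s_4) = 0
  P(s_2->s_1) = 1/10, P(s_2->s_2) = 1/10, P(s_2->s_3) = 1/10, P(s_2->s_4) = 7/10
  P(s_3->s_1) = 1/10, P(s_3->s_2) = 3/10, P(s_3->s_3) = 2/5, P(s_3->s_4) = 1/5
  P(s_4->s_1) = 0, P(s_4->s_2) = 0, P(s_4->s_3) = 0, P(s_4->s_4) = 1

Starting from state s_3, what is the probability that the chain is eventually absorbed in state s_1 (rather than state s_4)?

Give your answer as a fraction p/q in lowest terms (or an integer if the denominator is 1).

Let a_i = P(absorbed in s_1 | start in state i).
Boundary conditions: a_s_1 = 1, a_s_4 = 0.
For each transient state i, a_i = sum_j P(i->j) * a_j:
  a_s_2 = 1/10*a_s_1 + 1/10*a_s_2 + 1/10*a_s_3 + 7/10*a_s_4
  a_s_3 = 1/10*a_s_1 + 3/10*a_s_2 + 2/5*a_s_3 + 1/5*a_s_4

Substituting a_s_1 = 1 and a_s_4 = 0, rearrange to (I - Q) a = r where r[i] = P(i -> s_1):
  [9/10, -1/10] . (a_s_2, a_s_3) = 1/10
  [-3/10, 3/5] . (a_s_2, a_s_3) = 1/10

Solving yields:
  a_s_2 = 7/51
  a_s_3 = 4/17

Starting state is s_3, so the absorption probability is a_s_3 = 4/17.

Answer: 4/17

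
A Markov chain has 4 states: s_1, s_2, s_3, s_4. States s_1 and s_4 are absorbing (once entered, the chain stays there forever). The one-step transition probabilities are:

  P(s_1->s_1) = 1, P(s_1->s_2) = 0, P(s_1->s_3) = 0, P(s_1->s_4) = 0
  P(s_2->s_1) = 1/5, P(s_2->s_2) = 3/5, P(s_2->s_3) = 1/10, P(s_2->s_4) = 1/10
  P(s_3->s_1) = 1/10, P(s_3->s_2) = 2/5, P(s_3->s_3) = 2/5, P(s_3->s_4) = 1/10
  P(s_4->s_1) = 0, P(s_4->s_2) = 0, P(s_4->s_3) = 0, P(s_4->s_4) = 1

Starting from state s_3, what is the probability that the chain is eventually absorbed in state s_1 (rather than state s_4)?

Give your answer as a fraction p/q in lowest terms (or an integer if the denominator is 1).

Answer: 3/5

Derivation:
Let a_i = P(absorbed in s_1 | start in state i).
Boundary conditions: a_s_1 = 1, a_s_4 = 0.
For each transient state i, a_i = sum_j P(i->j) * a_j:
  a_s_2 = 1/5*a_s_1 + 3/5*a_s_2 + 1/10*a_s_3 + 1/10*a_s_4
  a_s_3 = 1/10*a_s_1 + 2/5*a_s_2 + 2/5*a_s_3 + 1/10*a_s_4

Substituting a_s_1 = 1 and a_s_4 = 0, rearrange to (I - Q) a = r where r[i] = P(i -> s_1):
  [2/5, -1/10] . (a_s_2, a_s_3) = 1/5
  [-2/5, 3/5] . (a_s_2, a_s_3) = 1/10

Solving yields:
  a_s_2 = 13/20
  a_s_3 = 3/5

Starting state is s_3, so the absorption probability is a_s_3 = 3/5.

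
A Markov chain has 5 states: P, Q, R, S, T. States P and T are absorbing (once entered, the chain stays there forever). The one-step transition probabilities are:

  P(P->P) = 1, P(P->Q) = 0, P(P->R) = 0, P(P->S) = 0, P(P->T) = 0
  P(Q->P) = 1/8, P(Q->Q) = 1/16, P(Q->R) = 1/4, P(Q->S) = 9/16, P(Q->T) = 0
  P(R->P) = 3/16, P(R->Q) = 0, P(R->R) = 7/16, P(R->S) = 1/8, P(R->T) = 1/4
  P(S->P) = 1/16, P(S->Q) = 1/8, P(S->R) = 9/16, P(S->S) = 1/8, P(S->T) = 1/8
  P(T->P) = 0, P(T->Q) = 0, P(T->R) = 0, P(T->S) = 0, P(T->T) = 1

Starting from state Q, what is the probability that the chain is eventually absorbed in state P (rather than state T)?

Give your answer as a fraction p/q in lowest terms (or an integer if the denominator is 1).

Let a_i = P(absorbed in P | start in state i).
Boundary conditions: a_P = 1, a_T = 0.
For each transient state i, a_i = sum_j P(i->j) * a_j:
  a_Q = 1/8*a_P + 1/16*a_Q + 1/4*a_R + 9/16*a_S + 0*a_T
  a_R = 3/16*a_P + 0*a_Q + 7/16*a_R + 1/8*a_S + 1/4*a_T
  a_S = 1/16*a_P + 1/8*a_Q + 9/16*a_R + 1/8*a_S + 1/8*a_T

Substituting a_P = 1 and a_T = 0, rearrange to (I - Q) a = r where r[i] = P(i -> P):
  [15/16, -1/4, -9/16] . (a_Q, a_R, a_S) = 1/8
  [0, 9/16, -1/8] . (a_Q, a_R, a_S) = 3/16
  [-1/8, -9/16, 7/8] . (a_Q, a_R, a_S) = 1/16

Solving yields:
  a_Q = 358/721
  a_R = 307/721
  a_S = 300/721

Starting state is Q, so the absorption probability is a_Q = 358/721.

Answer: 358/721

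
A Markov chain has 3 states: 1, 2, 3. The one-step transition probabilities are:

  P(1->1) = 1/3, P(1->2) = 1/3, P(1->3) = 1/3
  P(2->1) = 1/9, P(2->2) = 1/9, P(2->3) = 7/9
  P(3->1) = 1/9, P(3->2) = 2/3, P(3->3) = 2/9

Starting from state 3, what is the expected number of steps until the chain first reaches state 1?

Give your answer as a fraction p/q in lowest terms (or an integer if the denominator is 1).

Let h_i = expected steps to first reach 1 from state i.
Boundary: h_1 = 0.
First-step equations for the other states:
  h_2 = 1 + 1/9*h_1 + 1/9*h_2 + 7/9*h_3
  h_3 = 1 + 1/9*h_1 + 2/3*h_2 + 2/9*h_3

Substituting h_1 = 0 and rearranging gives the linear system (I - Q) h = 1:
  [8/9, -7/9] . (h_2, h_3) = 1
  [-2/3, 7/9] . (h_2, h_3) = 1

Solving yields:
  h_2 = 9
  h_3 = 9

Starting state is 3, so the expected hitting time is h_3 = 9.

Answer: 9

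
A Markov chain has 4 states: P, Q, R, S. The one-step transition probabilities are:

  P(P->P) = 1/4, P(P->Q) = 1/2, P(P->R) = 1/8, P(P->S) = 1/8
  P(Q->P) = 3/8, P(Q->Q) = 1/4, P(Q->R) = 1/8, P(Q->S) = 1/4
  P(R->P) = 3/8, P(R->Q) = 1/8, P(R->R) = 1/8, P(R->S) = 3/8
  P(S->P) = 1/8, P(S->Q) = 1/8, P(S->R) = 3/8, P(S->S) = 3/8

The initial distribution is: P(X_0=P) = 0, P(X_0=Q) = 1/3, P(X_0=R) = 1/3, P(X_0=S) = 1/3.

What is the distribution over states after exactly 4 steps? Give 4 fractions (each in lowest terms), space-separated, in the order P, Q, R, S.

Answer: 3331/12288 3181/12288 399/2048 1691/6144

Derivation:
Propagating the distribution step by step (d_{t+1} = d_t * P):
d_0 = (P=0, Q=1/3, R=1/3, S=1/3)
  d_1[P] = 0*1/4 + 1/3*3/8 + 1/3*3/8 + 1/3*1/8 = 7/24
  d_1[Q] = 0*1/2 + 1/3*1/4 + 1/3*1/8 + 1/3*1/8 = 1/6
  d_1[R] = 0*1/8 + 1/3*1/8 + 1/3*1/8 + 1/3*3/8 = 5/24
  d_1[S] = 0*1/8 + 1/3*1/4 + 1/3*3/8 + 1/3*3/8 = 1/3
d_1 = (P=7/24, Q=1/6, R=5/24, S=1/3)
  d_2[P] = 7/24*1/4 + 1/6*3/8 + 5/24*3/8 + 1/3*1/8 = 49/192
  d_2[Q] = 7/24*1/2 + 1/6*1/4 + 5/24*1/8 + 1/3*1/8 = 49/192
  d_2[R] = 7/24*1/8 + 1/6*1/8 + 5/24*1/8 + 1/3*3/8 = 5/24
  d_2[S] = 7/24*1/8 + 1/6*1/4 + 5/24*3/8 + 1/3*3/8 = 9/32
d_2 = (P=49/192, Q=49/192, R=5/24, S=9/32)
  d_3[P] = 49/192*1/4 + 49/192*3/8 + 5/24*3/8 + 9/32*1/8 = 419/1536
  d_3[Q] = 49/192*1/2 + 49/192*1/4 + 5/24*1/8 + 9/32*1/8 = 97/384
  d_3[R] = 49/192*1/8 + 49/192*1/8 + 5/24*1/8 + 9/32*3/8 = 25/128
  d_3[S] = 49/192*1/8 + 49/192*1/4 + 5/24*3/8 + 9/32*3/8 = 143/512
d_3 = (P=419/1536, Q=97/384, R=25/128, S=143/512)
  d_4[P] = 419/1536*1/4 + 97/384*3/8 + 25/128*3/8 + 143/512*1/8 = 3331/12288
  d_4[Q] = 419/1536*1/2 + 97/384*1/4 + 25/128*1/8 + 143/512*1/8 = 3181/12288
  d_4[R] = 419/1536*1/8 + 97/384*1/8 + 25/128*1/8 + 143/512*3/8 = 399/2048
  d_4[S] = 419/1536*1/8 + 97/384*1/4 + 25/128*3/8 + 143/512*3/8 = 1691/6144
d_4 = (P=3331/12288, Q=3181/12288, R=399/2048, S=1691/6144)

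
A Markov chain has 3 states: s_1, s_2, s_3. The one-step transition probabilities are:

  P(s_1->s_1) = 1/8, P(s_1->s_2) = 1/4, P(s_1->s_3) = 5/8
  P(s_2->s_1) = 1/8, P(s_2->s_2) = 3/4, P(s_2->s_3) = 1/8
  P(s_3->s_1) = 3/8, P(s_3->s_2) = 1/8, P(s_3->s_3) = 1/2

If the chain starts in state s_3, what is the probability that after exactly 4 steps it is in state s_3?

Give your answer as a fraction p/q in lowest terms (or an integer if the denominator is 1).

Computing P^4 by repeated multiplication:
P^1 =
  s_1: [1/8, 1/4, 5/8]
  s_2: [1/8, 3/4, 1/8]
  s_3: [3/8, 1/8, 1/2]
P^2 =
  s_1: [9/32, 19/64, 27/64]
  s_2: [5/32, 39/64, 15/64]
  s_3: [1/4, 1/4, 1/2]
P^3 =
  s_1: [59/256, 177/512, 217/512]
  s_2: [47/256, 269/512, 149/512]
  s_3: [1/4, 5/16, 7/16]
P^4 =
  s_1: [473/2048, 1515/4096, 1635/4096]
  s_2: [405/2048, 1951/4096, 1335/4096]
  s_3: [15/64, 45/128, 53/128]

(P^4)[s_3 -> s_3] = 53/128

Answer: 53/128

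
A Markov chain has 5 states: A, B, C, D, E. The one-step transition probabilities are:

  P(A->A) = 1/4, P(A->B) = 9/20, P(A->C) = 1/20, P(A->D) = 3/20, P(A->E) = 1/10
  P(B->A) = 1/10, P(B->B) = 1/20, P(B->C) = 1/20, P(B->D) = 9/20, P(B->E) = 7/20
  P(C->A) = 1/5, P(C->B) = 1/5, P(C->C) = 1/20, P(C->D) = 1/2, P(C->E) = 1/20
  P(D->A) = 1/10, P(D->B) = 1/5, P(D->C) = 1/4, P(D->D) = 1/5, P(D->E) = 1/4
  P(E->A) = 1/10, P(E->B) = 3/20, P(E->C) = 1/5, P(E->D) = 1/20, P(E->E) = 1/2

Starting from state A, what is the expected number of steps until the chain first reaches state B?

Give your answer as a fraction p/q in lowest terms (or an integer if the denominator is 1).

Answer: 43300/13663

Derivation:
Let h_i = expected steps to first reach B from state i.
Boundary: h_B = 0.
First-step equations for the other states:
  h_A = 1 + 1/4*h_A + 9/20*h_B + 1/20*h_C + 3/20*h_D + 1/10*h_E
  h_C = 1 + 1/5*h_A + 1/5*h_B + 1/20*h_C + 1/2*h_D + 1/20*h_E
  h_D = 1 + 1/10*h_A + 1/5*h_B + 1/4*h_C + 1/5*h_D + 1/4*h_E
  h_E = 1 + 1/10*h_A + 3/20*h_B + 1/5*h_C + 1/20*h_D + 1/2*h_E

Substituting h_B = 0 and rearranging gives the linear system (I - Q) h = 1:
  [3/4, -1/20, -3/20, -1/10] . (h_A, h_C, h_D, h_E) = 1
  [-1/5, 19/20, -1/2, -1/20] . (h_A, h_C, h_D, h_E) = 1
  [-1/10, -1/4, 4/5, -1/4] . (h_A, h_C, h_D, h_E) = 1
  [-1/10, -1/5, -1/20, 1/2] . (h_A, h_C, h_D, h_E) = 1

Solving yields:
  h_A = 43300/13663
  h_C = 59420/13663
  h_D = 61660/13663
  h_E = 65920/13663

Starting state is A, so the expected hitting time is h_A = 43300/13663.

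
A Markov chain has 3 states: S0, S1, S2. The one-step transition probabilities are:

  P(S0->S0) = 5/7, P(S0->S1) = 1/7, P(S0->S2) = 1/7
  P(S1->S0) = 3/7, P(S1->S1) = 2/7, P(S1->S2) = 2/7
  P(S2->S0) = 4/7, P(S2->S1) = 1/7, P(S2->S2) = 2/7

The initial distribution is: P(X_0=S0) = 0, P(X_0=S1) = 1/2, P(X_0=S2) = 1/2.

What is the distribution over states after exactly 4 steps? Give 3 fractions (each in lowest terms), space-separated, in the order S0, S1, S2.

Answer: 1532/2401 801/4802 937/4802

Derivation:
Propagating the distribution step by step (d_{t+1} = d_t * P):
d_0 = (S0=0, S1=1/2, S2=1/2)
  d_1[S0] = 0*5/7 + 1/2*3/7 + 1/2*4/7 = 1/2
  d_1[S1] = 0*1/7 + 1/2*2/7 + 1/2*1/7 = 3/14
  d_1[S2] = 0*1/7 + 1/2*2/7 + 1/2*2/7 = 2/7
d_1 = (S0=1/2, S1=3/14, S2=2/7)
  d_2[S0] = 1/2*5/7 + 3/14*3/7 + 2/7*4/7 = 30/49
  d_2[S1] = 1/2*1/7 + 3/14*2/7 + 2/7*1/7 = 17/98
  d_2[S2] = 1/2*1/7 + 3/14*2/7 + 2/7*2/7 = 3/14
d_2 = (S0=30/49, S1=17/98, S2=3/14)
  d_3[S0] = 30/49*5/7 + 17/98*3/7 + 3/14*4/7 = 435/686
  d_3[S1] = 30/49*1/7 + 17/98*2/7 + 3/14*1/7 = 115/686
  d_3[S2] = 30/49*1/7 + 17/98*2/7 + 3/14*2/7 = 68/343
d_3 = (S0=435/686, S1=115/686, S2=68/343)
  d_4[S0] = 435/686*5/7 + 115/686*3/7 + 68/343*4/7 = 1532/2401
  d_4[S1] = 435/686*1/7 + 115/686*2/7 + 68/343*1/7 = 801/4802
  d_4[S2] = 435/686*1/7 + 115/686*2/7 + 68/343*2/7 = 937/4802
d_4 = (S0=1532/2401, S1=801/4802, S2=937/4802)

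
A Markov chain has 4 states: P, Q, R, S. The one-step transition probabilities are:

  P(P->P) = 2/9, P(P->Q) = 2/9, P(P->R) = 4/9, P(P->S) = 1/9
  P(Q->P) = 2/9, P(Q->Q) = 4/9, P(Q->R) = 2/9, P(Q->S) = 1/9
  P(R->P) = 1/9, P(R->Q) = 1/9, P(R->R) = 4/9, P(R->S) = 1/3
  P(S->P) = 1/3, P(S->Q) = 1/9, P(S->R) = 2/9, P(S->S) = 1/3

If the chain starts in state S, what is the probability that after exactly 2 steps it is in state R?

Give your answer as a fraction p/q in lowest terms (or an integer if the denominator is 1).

Answer: 28/81

Derivation:
Computing P^2 by repeated multiplication:
P^1 =
  P: [2/9, 2/9, 4/9, 1/9]
  Q: [2/9, 4/9, 2/9, 1/9]
  R: [1/9, 1/9, 4/9, 1/3]
  S: [1/3, 1/9, 2/9, 1/3]
P^2 =
  P: [5/27, 17/81, 10/27, 19/81]
  Q: [17/81, 23/81, 26/81, 5/27]
  R: [17/81, 13/81, 28/81, 23/81]
  S: [19/81, 5/27, 28/81, 19/81]

(P^2)[S -> R] = 28/81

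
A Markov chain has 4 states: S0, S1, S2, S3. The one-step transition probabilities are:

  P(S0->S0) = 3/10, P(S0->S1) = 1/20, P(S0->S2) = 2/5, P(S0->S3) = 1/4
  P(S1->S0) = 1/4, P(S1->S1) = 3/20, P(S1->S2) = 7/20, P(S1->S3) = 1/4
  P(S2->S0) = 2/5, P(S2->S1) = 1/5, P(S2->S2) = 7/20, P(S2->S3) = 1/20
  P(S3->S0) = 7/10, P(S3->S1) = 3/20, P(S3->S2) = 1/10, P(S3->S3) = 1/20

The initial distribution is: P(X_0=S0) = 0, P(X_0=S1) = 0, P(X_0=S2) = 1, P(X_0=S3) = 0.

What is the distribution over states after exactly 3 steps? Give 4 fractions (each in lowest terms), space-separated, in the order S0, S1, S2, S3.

Propagating the distribution step by step (d_{t+1} = d_t * P):
d_0 = (S0=0, S1=0, S2=1, S3=0)
  d_1[S0] = 0*3/10 + 0*1/4 + 1*2/5 + 0*7/10 = 2/5
  d_1[S1] = 0*1/20 + 0*3/20 + 1*1/5 + 0*3/20 = 1/5
  d_1[S2] = 0*2/5 + 0*7/20 + 1*7/20 + 0*1/10 = 7/20
  d_1[S3] = 0*1/4 + 0*1/4 + 1*1/20 + 0*1/20 = 1/20
d_1 = (S0=2/5, S1=1/5, S2=7/20, S3=1/20)
  d_2[S0] = 2/5*3/10 + 1/5*1/4 + 7/20*2/5 + 1/20*7/10 = 69/200
  d_2[S1] = 2/5*1/20 + 1/5*3/20 + 7/20*1/5 + 1/20*3/20 = 51/400
  d_2[S2] = 2/5*2/5 + 1/5*7/20 + 7/20*7/20 + 1/20*1/10 = 143/400
  d_2[S3] = 2/5*1/4 + 1/5*1/4 + 7/20*1/20 + 1/20*1/20 = 17/100
d_2 = (S0=69/200, S1=51/400, S2=143/400, S3=17/100)
  d_3[S0] = 69/200*3/10 + 51/400*1/4 + 143/400*2/5 + 17/100*7/10 = 3179/8000
  d_3[S1] = 69/200*1/20 + 51/400*3/20 + 143/400*1/5 + 17/100*3/20 = 1067/8000
  d_3[S2] = 69/200*2/5 + 51/400*7/20 + 143/400*7/20 + 17/100*1/10 = 1299/4000
  d_3[S3] = 69/200*1/4 + 51/400*1/4 + 143/400*1/20 + 17/100*1/20 = 289/2000
d_3 = (S0=3179/8000, S1=1067/8000, S2=1299/4000, S3=289/2000)

Answer: 3179/8000 1067/8000 1299/4000 289/2000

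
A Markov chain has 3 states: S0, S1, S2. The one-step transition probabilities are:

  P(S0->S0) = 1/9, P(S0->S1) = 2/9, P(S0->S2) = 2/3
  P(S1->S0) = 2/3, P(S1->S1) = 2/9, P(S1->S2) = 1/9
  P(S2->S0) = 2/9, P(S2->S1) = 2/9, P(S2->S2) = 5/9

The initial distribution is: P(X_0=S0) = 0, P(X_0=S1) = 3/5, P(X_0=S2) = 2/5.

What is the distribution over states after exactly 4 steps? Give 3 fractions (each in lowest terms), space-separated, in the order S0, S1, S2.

Answer: 1052/3645 2/9 1783/3645

Derivation:
Propagating the distribution step by step (d_{t+1} = d_t * P):
d_0 = (S0=0, S1=3/5, S2=2/5)
  d_1[S0] = 0*1/9 + 3/5*2/3 + 2/5*2/9 = 22/45
  d_1[S1] = 0*2/9 + 3/5*2/9 + 2/5*2/9 = 2/9
  d_1[S2] = 0*2/3 + 3/5*1/9 + 2/5*5/9 = 13/45
d_1 = (S0=22/45, S1=2/9, S2=13/45)
  d_2[S0] = 22/45*1/9 + 2/9*2/3 + 13/45*2/9 = 4/15
  d_2[S1] = 22/45*2/9 + 2/9*2/9 + 13/45*2/9 = 2/9
  d_2[S2] = 22/45*2/3 + 2/9*1/9 + 13/45*5/9 = 23/45
d_2 = (S0=4/15, S1=2/9, S2=23/45)
  d_3[S0] = 4/15*1/9 + 2/9*2/3 + 23/45*2/9 = 118/405
  d_3[S1] = 4/15*2/9 + 2/9*2/9 + 23/45*2/9 = 2/9
  d_3[S2] = 4/15*2/3 + 2/9*1/9 + 23/45*5/9 = 197/405
d_3 = (S0=118/405, S1=2/9, S2=197/405)
  d_4[S0] = 118/405*1/9 + 2/9*2/3 + 197/405*2/9 = 1052/3645
  d_4[S1] = 118/405*2/9 + 2/9*2/9 + 197/405*2/9 = 2/9
  d_4[S2] = 118/405*2/3 + 2/9*1/9 + 197/405*5/9 = 1783/3645
d_4 = (S0=1052/3645, S1=2/9, S2=1783/3645)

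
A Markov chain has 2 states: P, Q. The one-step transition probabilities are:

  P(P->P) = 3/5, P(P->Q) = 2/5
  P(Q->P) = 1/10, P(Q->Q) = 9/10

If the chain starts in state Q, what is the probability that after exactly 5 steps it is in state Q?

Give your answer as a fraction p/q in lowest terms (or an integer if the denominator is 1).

Answer: 129/160

Derivation:
Computing P^5 by repeated multiplication:
P^1 =
  P: [3/5, 2/5]
  Q: [1/10, 9/10]
P^2 =
  P: [2/5, 3/5]
  Q: [3/20, 17/20]
P^3 =
  P: [3/10, 7/10]
  Q: [7/40, 33/40]
P^4 =
  P: [1/4, 3/4]
  Q: [3/16, 13/16]
P^5 =
  P: [9/40, 31/40]
  Q: [31/160, 129/160]

(P^5)[Q -> Q] = 129/160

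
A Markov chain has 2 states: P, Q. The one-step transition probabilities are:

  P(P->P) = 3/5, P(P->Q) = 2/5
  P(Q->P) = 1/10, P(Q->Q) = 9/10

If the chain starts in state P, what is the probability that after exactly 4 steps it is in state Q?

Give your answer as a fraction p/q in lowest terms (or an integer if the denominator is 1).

Answer: 3/4

Derivation:
Computing P^4 by repeated multiplication:
P^1 =
  P: [3/5, 2/5]
  Q: [1/10, 9/10]
P^2 =
  P: [2/5, 3/5]
  Q: [3/20, 17/20]
P^3 =
  P: [3/10, 7/10]
  Q: [7/40, 33/40]
P^4 =
  P: [1/4, 3/4]
  Q: [3/16, 13/16]

(P^4)[P -> Q] = 3/4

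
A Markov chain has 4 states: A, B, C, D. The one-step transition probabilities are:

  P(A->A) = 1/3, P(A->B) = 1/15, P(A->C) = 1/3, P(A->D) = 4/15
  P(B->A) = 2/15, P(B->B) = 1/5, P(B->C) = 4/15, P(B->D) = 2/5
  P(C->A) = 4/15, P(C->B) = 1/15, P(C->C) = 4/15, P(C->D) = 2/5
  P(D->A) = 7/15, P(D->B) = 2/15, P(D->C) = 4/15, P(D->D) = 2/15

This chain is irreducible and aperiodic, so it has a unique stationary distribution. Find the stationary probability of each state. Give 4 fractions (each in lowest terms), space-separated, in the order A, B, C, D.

The stationary distribution satisfies pi = pi * P, i.e.:
  pi_A = 1/3*pi_A + 2/15*pi_B + 4/15*pi_C + 7/15*pi_D
  pi_B = 1/15*pi_A + 1/5*pi_B + 1/15*pi_C + 2/15*pi_D
  pi_C = 1/3*pi_A + 4/15*pi_B + 4/15*pi_C + 4/15*pi_D
  pi_D = 4/15*pi_A + 2/5*pi_B + 2/5*pi_C + 2/15*pi_D
with normalization: pi_A + pi_B + pi_C + pi_D = 1.

Using the first 3 balance equations plus normalization, the linear system A*pi = b is:
  [-2/3, 2/15, 4/15, 7/15] . pi = 0
  [1/15, -4/5, 1/15, 2/15] . pi = 0
  [1/3, 4/15, -11/15, 4/15] . pi = 0
  [1, 1, 1, 1] . pi = 1

Solving yields:
  pi_A = 293/883
  pi_B = 87/883
  pi_C = 255/883
  pi_D = 248/883

Verification (pi * P):
  293/883*1/3 + 87/883*2/15 + 255/883*4/15 + 248/883*7/15 = 293/883 = pi_A  (ok)
  293/883*1/15 + 87/883*1/5 + 255/883*1/15 + 248/883*2/15 = 87/883 = pi_B  (ok)
  293/883*1/3 + 87/883*4/15 + 255/883*4/15 + 248/883*4/15 = 255/883 = pi_C  (ok)
  293/883*4/15 + 87/883*2/5 + 255/883*2/5 + 248/883*2/15 = 248/883 = pi_D  (ok)

Answer: 293/883 87/883 255/883 248/883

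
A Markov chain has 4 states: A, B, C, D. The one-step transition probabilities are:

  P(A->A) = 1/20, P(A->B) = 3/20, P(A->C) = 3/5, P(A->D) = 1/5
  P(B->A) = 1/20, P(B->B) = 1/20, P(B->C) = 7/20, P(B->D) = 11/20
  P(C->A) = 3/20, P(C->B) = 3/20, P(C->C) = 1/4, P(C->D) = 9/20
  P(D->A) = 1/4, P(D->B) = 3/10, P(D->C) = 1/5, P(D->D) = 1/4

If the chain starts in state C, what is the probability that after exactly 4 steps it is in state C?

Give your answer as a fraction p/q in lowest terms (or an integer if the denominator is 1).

Computing P^4 by repeated multiplication:
P^1 =
  A: [1/20, 3/20, 3/5, 1/5]
  B: [1/20, 1/20, 7/20, 11/20]
  C: [3/20, 3/20, 1/4, 9/20]
  D: [1/4, 3/10, 1/5, 1/4]
P^2 =
  A: [3/20, 33/200, 109/400, 33/80]
  B: [39/200, 91/400, 49/200, 133/400]
  C: [33/200, 81/400, 59/200, 27/80]
  D: [3/25, 63/400, 71/200, 147/400]
P^3 =
  A: [639/4000, 1563/8000, 2387/8000, 693/2000]
  B: [141/1000, 1417/8000, 519/1600, 143/400]
  C: [147/1000, 1443/8000, 2489/8000, 723/2000]
  D: [159/1000, 303/1600, 463/1600, 1449/4000]
P^4 =
  A: [11931/80000, 2919/16000, 493/1600, 3603/10000]
  B: [2463/16000, 14873/80000, 4787/16000, 28877/80000]
  C: [12273/80000, 2979/16000, 24113/80000, 28719/80000]
  D: [12111/80000, 927/5000, 12259/40000, 28539/80000]

(P^4)[C -> C] = 24113/80000

Answer: 24113/80000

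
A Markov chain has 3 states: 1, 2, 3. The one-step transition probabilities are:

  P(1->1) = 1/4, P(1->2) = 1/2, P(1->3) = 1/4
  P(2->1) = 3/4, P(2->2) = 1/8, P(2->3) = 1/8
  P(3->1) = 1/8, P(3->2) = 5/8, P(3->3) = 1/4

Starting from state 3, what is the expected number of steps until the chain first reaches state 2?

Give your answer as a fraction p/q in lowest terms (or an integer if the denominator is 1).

Let h_i = expected steps to first reach 2 from state i.
Boundary: h_2 = 0.
First-step equations for the other states:
  h_1 = 1 + 1/4*h_1 + 1/2*h_2 + 1/4*h_3
  h_3 = 1 + 1/8*h_1 + 5/8*h_2 + 1/4*h_3

Substituting h_2 = 0 and rearranging gives the linear system (I - Q) h = 1:
  [3/4, -1/4] . (h_1, h_3) = 1
  [-1/8, 3/4] . (h_1, h_3) = 1

Solving yields:
  h_1 = 32/17
  h_3 = 28/17

Starting state is 3, so the expected hitting time is h_3 = 28/17.

Answer: 28/17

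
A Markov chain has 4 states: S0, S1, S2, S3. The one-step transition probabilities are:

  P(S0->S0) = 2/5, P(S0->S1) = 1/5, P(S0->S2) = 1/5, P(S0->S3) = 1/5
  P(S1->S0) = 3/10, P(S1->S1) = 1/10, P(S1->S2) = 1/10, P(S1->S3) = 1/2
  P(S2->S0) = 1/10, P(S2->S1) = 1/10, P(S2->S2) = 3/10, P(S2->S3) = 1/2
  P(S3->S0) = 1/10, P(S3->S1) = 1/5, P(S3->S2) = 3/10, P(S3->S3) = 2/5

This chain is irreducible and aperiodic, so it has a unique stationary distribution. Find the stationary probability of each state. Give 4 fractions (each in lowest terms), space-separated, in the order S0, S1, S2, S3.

The stationary distribution satisfies pi = pi * P, i.e.:
  pi_S0 = 2/5*pi_S0 + 3/10*pi_S1 + 1/10*pi_S2 + 1/10*pi_S3
  pi_S1 = 1/5*pi_S0 + 1/10*pi_S1 + 1/10*pi_S2 + 1/5*pi_S3
  pi_S2 = 1/5*pi_S0 + 1/10*pi_S1 + 3/10*pi_S2 + 3/10*pi_S3
  pi_S3 = 1/5*pi_S0 + 1/2*pi_S1 + 1/2*pi_S2 + 2/5*pi_S3
with normalization: pi_S0 + pi_S1 + pi_S2 + pi_S3 = 1.

Using the first 3 balance equations plus normalization, the linear system A*pi = b is:
  [-3/5, 3/10, 1/10, 1/10] . pi = 0
  [1/5, -9/10, 1/10, 1/5] . pi = 0
  [1/5, 1/10, -7/10, 3/10] . pi = 0
  [1, 1, 1, 1] . pi = 1

Solving yields:
  pi_S0 = 71/377
  pi_S1 = 60/377
  pi_S2 = 94/377
  pi_S3 = 152/377

Verification (pi * P):
  71/377*2/5 + 60/377*3/10 + 94/377*1/10 + 152/377*1/10 = 71/377 = pi_S0  (ok)
  71/377*1/5 + 60/377*1/10 + 94/377*1/10 + 152/377*1/5 = 60/377 = pi_S1  (ok)
  71/377*1/5 + 60/377*1/10 + 94/377*3/10 + 152/377*3/10 = 94/377 = pi_S2  (ok)
  71/377*1/5 + 60/377*1/2 + 94/377*1/2 + 152/377*2/5 = 152/377 = pi_S3  (ok)

Answer: 71/377 60/377 94/377 152/377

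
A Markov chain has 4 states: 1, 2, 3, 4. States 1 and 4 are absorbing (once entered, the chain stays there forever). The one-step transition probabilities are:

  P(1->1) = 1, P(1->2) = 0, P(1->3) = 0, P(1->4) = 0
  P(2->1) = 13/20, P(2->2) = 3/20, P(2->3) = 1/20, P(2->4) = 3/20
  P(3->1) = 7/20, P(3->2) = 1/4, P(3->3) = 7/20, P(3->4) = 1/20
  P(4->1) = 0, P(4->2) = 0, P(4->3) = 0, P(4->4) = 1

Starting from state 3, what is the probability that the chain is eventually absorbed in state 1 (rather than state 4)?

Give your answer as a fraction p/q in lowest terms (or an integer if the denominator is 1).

Let a_i = P(absorbed in 1 | start in state i).
Boundary conditions: a_1 = 1, a_4 = 0.
For each transient state i, a_i = sum_j P(i->j) * a_j:
  a_2 = 13/20*a_1 + 3/20*a_2 + 1/20*a_3 + 3/20*a_4
  a_3 = 7/20*a_1 + 1/4*a_2 + 7/20*a_3 + 1/20*a_4

Substituting a_1 = 1 and a_4 = 0, rearrange to (I - Q) a = r where r[i] = P(i -> 1):
  [17/20, -1/20] . (a_2, a_3) = 13/20
  [-1/4, 13/20] . (a_2, a_3) = 7/20

Solving yields:
  a_2 = 22/27
  a_3 = 23/27

Starting state is 3, so the absorption probability is a_3 = 23/27.

Answer: 23/27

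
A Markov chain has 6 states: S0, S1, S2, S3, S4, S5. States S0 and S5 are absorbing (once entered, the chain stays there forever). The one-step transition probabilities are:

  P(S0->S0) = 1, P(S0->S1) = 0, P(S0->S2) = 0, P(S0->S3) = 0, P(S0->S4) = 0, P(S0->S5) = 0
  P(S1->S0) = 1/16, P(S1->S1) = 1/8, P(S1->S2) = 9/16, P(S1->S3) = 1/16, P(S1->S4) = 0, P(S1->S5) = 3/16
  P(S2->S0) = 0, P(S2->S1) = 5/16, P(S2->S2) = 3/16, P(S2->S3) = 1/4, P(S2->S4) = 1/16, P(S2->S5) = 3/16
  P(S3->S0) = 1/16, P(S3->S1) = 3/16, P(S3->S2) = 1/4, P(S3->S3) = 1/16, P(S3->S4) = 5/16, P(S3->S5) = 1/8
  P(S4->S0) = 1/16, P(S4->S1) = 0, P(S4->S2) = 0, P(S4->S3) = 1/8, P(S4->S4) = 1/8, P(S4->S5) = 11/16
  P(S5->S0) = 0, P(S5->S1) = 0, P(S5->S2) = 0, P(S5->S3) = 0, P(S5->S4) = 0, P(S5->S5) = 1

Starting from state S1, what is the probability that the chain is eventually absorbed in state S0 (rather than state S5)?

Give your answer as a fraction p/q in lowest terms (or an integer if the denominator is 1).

Let a_i = P(absorbed in S0 | start in state i).
Boundary conditions: a_S0 = 1, a_S5 = 0.
For each transient state i, a_i = sum_j P(i->j) * a_j:
  a_S1 = 1/16*a_S0 + 1/8*a_S1 + 9/16*a_S2 + 1/16*a_S3 + 0*a_S4 + 3/16*a_S5
  a_S2 = 0*a_S0 + 5/16*a_S1 + 3/16*a_S2 + 1/4*a_S3 + 1/16*a_S4 + 3/16*a_S5
  a_S3 = 1/16*a_S0 + 3/16*a_S1 + 1/4*a_S2 + 1/16*a_S3 + 5/16*a_S4 + 1/8*a_S5
  a_S4 = 1/16*a_S0 + 0*a_S1 + 0*a_S2 + 1/8*a_S3 + 1/8*a_S4 + 11/16*a_S5

Substituting a_S0 = 1 and a_S5 = 0, rearrange to (I - Q) a = r where r[i] = P(i -> S0):
  [7/8, -9/16, -1/16, 0] . (a_S1, a_S2, a_S3, a_S4) = 1/16
  [-5/16, 13/16, -1/4, -1/16] . (a_S1, a_S2, a_S3, a_S4) = 0
  [-3/16, -1/4, 15/16, -5/16] . (a_S1, a_S2, a_S3, a_S4) = 1/16
  [0, 0, -1/8, 7/8] . (a_S1, a_S2, a_S3, a_S4) = 1/16

Solving yields:
  a_S1 = 27/170
  a_S2 = 321/2720
  a_S3 = 439/2720
  a_S4 = 257/2720

Starting state is S1, so the absorption probability is a_S1 = 27/170.

Answer: 27/170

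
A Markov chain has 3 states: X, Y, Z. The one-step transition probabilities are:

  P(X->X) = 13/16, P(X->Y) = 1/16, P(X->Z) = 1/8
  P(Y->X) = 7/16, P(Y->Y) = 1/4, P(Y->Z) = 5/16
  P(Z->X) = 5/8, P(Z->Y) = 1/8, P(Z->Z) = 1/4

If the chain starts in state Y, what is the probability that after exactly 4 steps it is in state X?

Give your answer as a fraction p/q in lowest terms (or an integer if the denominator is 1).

Answer: 48637/65536

Derivation:
Computing P^4 by repeated multiplication:
P^1 =
  X: [13/16, 1/16, 1/8]
  Y: [7/16, 1/4, 5/16]
  Z: [5/8, 1/8, 1/4]
P^2 =
  X: [49/64, 21/256, 39/256]
  Y: [169/256, 33/256, 27/128]
  Z: [23/32, 13/128, 23/128]
P^3 =
  X: [3085/4096, 179/2048, 653/4096]
  Y: [371/512, 409/4096, 719/4096]
  Z: [1517/2048, 95/1024, 341/2048]
P^4 =
  X: [49141/65536, 5823/65536, 2643/16384]
  Y: [48637/65536, 3021/32768, 10857/65536]
  Z: [24461/32768, 2959/32768, 1337/8192]

(P^4)[Y -> X] = 48637/65536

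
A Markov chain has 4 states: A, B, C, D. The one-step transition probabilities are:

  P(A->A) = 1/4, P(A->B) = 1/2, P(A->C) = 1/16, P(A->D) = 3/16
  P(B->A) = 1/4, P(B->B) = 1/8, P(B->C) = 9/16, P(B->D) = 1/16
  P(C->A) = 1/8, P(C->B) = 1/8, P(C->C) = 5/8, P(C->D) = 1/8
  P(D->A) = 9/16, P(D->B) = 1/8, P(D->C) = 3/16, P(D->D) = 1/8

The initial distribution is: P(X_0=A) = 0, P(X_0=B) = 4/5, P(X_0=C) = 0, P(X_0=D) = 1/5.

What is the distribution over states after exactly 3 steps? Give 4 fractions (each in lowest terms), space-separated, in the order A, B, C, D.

Answer: 4949/20480 131/640 8817/20480 1261/10240

Derivation:
Propagating the distribution step by step (d_{t+1} = d_t * P):
d_0 = (A=0, B=4/5, C=0, D=1/5)
  d_1[A] = 0*1/4 + 4/5*1/4 + 0*1/8 + 1/5*9/16 = 5/16
  d_1[B] = 0*1/2 + 4/5*1/8 + 0*1/8 + 1/5*1/8 = 1/8
  d_1[C] = 0*1/16 + 4/5*9/16 + 0*5/8 + 1/5*3/16 = 39/80
  d_1[D] = 0*3/16 + 4/5*1/16 + 0*1/8 + 1/5*1/8 = 3/40
d_1 = (A=5/16, B=1/8, C=39/80, D=3/40)
  d_2[A] = 5/16*1/4 + 1/8*1/4 + 39/80*1/8 + 3/40*9/16 = 17/80
  d_2[B] = 5/16*1/2 + 1/8*1/8 + 39/80*1/8 + 3/40*1/8 = 31/128
  d_2[C] = 5/16*1/16 + 1/8*9/16 + 39/80*5/8 + 3/40*3/16 = 523/1280
  d_2[D] = 5/16*3/16 + 1/8*1/16 + 39/80*1/8 + 3/40*1/8 = 35/256
d_2 = (A=17/80, B=31/128, C=523/1280, D=35/256)
  d_3[A] = 17/80*1/4 + 31/128*1/4 + 523/1280*1/8 + 35/256*9/16 = 4949/20480
  d_3[B] = 17/80*1/2 + 31/128*1/8 + 523/1280*1/8 + 35/256*1/8 = 131/640
  d_3[C] = 17/80*1/16 + 31/128*9/16 + 523/1280*5/8 + 35/256*3/16 = 8817/20480
  d_3[D] = 17/80*3/16 + 31/128*1/16 + 523/1280*1/8 + 35/256*1/8 = 1261/10240
d_3 = (A=4949/20480, B=131/640, C=8817/20480, D=1261/10240)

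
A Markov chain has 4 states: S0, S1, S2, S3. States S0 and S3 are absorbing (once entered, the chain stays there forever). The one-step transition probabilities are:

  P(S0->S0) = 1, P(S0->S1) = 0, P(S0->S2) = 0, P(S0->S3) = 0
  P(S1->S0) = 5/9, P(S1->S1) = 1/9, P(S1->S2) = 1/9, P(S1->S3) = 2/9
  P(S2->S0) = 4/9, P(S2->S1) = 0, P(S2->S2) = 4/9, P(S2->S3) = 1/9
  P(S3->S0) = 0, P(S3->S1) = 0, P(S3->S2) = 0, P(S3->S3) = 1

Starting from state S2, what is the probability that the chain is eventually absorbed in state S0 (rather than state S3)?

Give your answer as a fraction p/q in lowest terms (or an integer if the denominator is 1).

Answer: 4/5

Derivation:
Let a_i = P(absorbed in S0 | start in state i).
Boundary conditions: a_S0 = 1, a_S3 = 0.
For each transient state i, a_i = sum_j P(i->j) * a_j:
  a_S1 = 5/9*a_S0 + 1/9*a_S1 + 1/9*a_S2 + 2/9*a_S3
  a_S2 = 4/9*a_S0 + 0*a_S1 + 4/9*a_S2 + 1/9*a_S3

Substituting a_S0 = 1 and a_S3 = 0, rearrange to (I - Q) a = r where r[i] = P(i -> S0):
  [8/9, -1/9] . (a_S1, a_S2) = 5/9
  [0, 5/9] . (a_S1, a_S2) = 4/9

Solving yields:
  a_S1 = 29/40
  a_S2 = 4/5

Starting state is S2, so the absorption probability is a_S2 = 4/5.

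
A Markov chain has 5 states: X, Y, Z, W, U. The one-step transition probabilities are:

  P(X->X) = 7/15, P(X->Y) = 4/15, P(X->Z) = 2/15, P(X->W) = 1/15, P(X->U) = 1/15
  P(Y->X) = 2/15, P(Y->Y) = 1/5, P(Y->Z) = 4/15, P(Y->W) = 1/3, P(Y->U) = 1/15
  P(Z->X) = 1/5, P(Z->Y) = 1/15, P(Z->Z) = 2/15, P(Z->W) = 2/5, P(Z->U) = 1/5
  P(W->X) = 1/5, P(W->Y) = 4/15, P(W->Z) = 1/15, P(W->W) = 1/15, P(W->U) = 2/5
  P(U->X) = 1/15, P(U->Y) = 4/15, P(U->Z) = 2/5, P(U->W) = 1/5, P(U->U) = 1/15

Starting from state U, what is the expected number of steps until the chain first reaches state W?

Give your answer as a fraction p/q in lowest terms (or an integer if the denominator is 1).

Let h_i = expected steps to first reach W from state i.
Boundary: h_W = 0.
First-step equations for the other states:
  h_X = 1 + 7/15*h_X + 4/15*h_Y + 2/15*h_Z + 1/15*h_W + 1/15*h_U
  h_Y = 1 + 2/15*h_X + 1/5*h_Y + 4/15*h_Z + 1/3*h_W + 1/15*h_U
  h_Z = 1 + 1/5*h_X + 1/15*h_Y + 2/15*h_Z + 2/5*h_W + 1/5*h_U
  h_U = 1 + 1/15*h_X + 4/15*h_Y + 2/5*h_Z + 1/5*h_W + 1/15*h_U

Substituting h_W = 0 and rearranging gives the linear system (I - Q) h = 1:
  [8/15, -4/15, -2/15, -1/15] . (h_X, h_Y, h_Z, h_U) = 1
  [-2/15, 4/5, -4/15, -1/15] . (h_X, h_Y, h_Z, h_U) = 1
  [-1/5, -1/15, 13/15, -1/5] . (h_X, h_Y, h_Z, h_U) = 1
  [-1/15, -4/15, -2/5, 14/15] . (h_X, h_Y, h_Z, h_U) = 1

Solving yields:
  h_X = 26715/5299
  h_Y = 19020/5299
  h_Z = 2655/757
  h_U = 20985/5299

Starting state is U, so the expected hitting time is h_U = 20985/5299.

Answer: 20985/5299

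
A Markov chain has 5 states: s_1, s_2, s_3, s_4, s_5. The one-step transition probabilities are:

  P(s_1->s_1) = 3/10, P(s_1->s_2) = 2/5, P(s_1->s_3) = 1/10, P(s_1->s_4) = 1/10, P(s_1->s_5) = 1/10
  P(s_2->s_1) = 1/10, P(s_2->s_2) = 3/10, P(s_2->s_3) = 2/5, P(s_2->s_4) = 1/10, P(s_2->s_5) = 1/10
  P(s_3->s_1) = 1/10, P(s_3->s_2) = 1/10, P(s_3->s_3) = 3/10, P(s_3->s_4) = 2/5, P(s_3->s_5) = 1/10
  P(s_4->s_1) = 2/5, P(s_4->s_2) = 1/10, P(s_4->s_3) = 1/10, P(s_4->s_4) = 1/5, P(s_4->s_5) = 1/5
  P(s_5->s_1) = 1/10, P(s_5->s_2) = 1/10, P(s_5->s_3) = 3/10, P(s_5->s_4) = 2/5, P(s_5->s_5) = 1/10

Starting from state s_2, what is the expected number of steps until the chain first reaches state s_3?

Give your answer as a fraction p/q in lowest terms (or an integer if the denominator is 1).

Answer: 3480/1007

Derivation:
Let h_i = expected steps to first reach s_3 from state i.
Boundary: h_s_3 = 0.
First-step equations for the other states:
  h_s_1 = 1 + 3/10*h_s_1 + 2/5*h_s_2 + 1/10*h_s_3 + 1/10*h_s_4 + 1/10*h_s_5
  h_s_2 = 1 + 1/10*h_s_1 + 3/10*h_s_2 + 2/5*h_s_3 + 1/10*h_s_4 + 1/10*h_s_5
  h_s_4 = 1 + 2/5*h_s_1 + 1/10*h_s_2 + 1/10*h_s_3 + 1/5*h_s_4 + 1/5*h_s_5
  h_s_5 = 1 + 1/10*h_s_1 + 1/10*h_s_2 + 3/10*h_s_3 + 2/5*h_s_4 + 1/10*h_s_5

Substituting h_s_3 = 0 and rearranging gives the linear system (I - Q) h = 1:
  [7/10, -2/5, -1/10, -1/10] . (h_s_1, h_s_2, h_s_4, h_s_5) = 1
  [-1/10, 7/10, -1/10, -1/10] . (h_s_1, h_s_2, h_s_4, h_s_5) = 1
  [-2/5, -1/10, 4/5, -1/5] . (h_s_1, h_s_2, h_s_4, h_s_5) = 1
  [-1/10, -1/10, -2/5, 9/10] . (h_s_1, h_s_2, h_s_4, h_s_5) = 1

Solving yields:
  h_s_1 = 4785/1007
  h_s_2 = 3480/1007
  h_s_4 = 5170/1007
  h_s_5 = 4335/1007

Starting state is s_2, so the expected hitting time is h_s_2 = 3480/1007.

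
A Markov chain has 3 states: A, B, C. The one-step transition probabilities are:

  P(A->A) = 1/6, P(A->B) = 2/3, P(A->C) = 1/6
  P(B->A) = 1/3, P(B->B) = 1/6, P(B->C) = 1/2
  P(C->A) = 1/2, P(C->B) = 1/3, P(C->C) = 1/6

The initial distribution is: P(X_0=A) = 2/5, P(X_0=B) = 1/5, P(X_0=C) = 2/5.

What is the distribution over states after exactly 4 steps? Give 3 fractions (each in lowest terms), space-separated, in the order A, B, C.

Propagating the distribution step by step (d_{t+1} = d_t * P):
d_0 = (A=2/5, B=1/5, C=2/5)
  d_1[A] = 2/5*1/6 + 1/5*1/3 + 2/5*1/2 = 1/3
  d_1[B] = 2/5*2/3 + 1/5*1/6 + 2/5*1/3 = 13/30
  d_1[C] = 2/5*1/6 + 1/5*1/2 + 2/5*1/6 = 7/30
d_1 = (A=1/3, B=13/30, C=7/30)
  d_2[A] = 1/3*1/6 + 13/30*1/3 + 7/30*1/2 = 19/60
  d_2[B] = 1/3*2/3 + 13/30*1/6 + 7/30*1/3 = 67/180
  d_2[C] = 1/3*1/6 + 13/30*1/2 + 7/30*1/6 = 14/45
d_2 = (A=19/60, B=67/180, C=14/45)
  d_3[A] = 19/60*1/6 + 67/180*1/3 + 14/45*1/2 = 359/1080
  d_3[B] = 19/60*2/3 + 67/180*1/6 + 14/45*1/3 = 407/1080
  d_3[C] = 19/60*1/6 + 67/180*1/2 + 14/45*1/6 = 157/540
d_3 = (A=359/1080, B=407/1080, C=157/540)
  d_4[A] = 359/1080*1/6 + 407/1080*1/3 + 157/540*1/2 = 47/144
  d_4[B] = 359/1080*2/3 + 407/1080*1/6 + 157/540*1/3 = 2471/6480
  d_4[C] = 359/1080*1/6 + 407/1080*1/2 + 157/540*1/6 = 947/3240
d_4 = (A=47/144, B=2471/6480, C=947/3240)

Answer: 47/144 2471/6480 947/3240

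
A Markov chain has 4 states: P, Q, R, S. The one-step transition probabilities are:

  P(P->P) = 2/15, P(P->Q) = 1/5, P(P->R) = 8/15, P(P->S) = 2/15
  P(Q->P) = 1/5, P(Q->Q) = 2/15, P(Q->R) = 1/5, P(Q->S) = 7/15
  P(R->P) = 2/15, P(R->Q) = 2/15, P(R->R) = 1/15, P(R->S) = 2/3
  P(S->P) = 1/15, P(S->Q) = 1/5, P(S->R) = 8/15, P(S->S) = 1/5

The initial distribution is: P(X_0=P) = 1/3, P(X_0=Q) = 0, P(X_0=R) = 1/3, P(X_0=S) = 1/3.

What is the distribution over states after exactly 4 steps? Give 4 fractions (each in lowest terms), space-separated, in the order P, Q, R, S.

Answer: 727/6075 934/5625 48329/151875 20051/50625

Derivation:
Propagating the distribution step by step (d_{t+1} = d_t * P):
d_0 = (P=1/3, Q=0, R=1/3, S=1/3)
  d_1[P] = 1/3*2/15 + 0*1/5 + 1/3*2/15 + 1/3*1/15 = 1/9
  d_1[Q] = 1/3*1/5 + 0*2/15 + 1/3*2/15 + 1/3*1/5 = 8/45
  d_1[R] = 1/3*8/15 + 0*1/5 + 1/3*1/15 + 1/3*8/15 = 17/45
  d_1[S] = 1/3*2/15 + 0*7/15 + 1/3*2/3 + 1/3*1/5 = 1/3
d_1 = (P=1/9, Q=8/45, R=17/45, S=1/3)
  d_2[P] = 1/9*2/15 + 8/45*1/5 + 17/45*2/15 + 1/3*1/15 = 83/675
  d_2[Q] = 1/9*1/5 + 8/45*2/15 + 17/45*2/15 + 1/3*1/5 = 22/135
  d_2[R] = 1/9*8/15 + 8/45*1/5 + 17/45*1/15 + 1/3*8/15 = 67/225
  d_2[S] = 1/9*2/15 + 8/45*7/15 + 17/45*2/3 + 1/3*1/5 = 281/675
d_2 = (P=83/675, Q=22/135, R=67/225, S=281/675)
  d_3[P] = 83/675*2/15 + 22/135*1/5 + 67/225*2/15 + 281/675*1/15 = 131/1125
  d_3[Q] = 83/675*1/5 + 22/135*2/15 + 67/225*2/15 + 281/675*1/5 = 1714/10125
  d_3[R] = 83/675*8/15 + 22/135*1/5 + 67/225*1/15 + 281/675*8/15 = 3443/10125
  d_3[S] = 83/675*2/15 + 22/135*7/15 + 67/225*2/3 + 281/675*1/5 = 421/1125
d_3 = (P=131/1125, Q=1714/10125, R=3443/10125, S=421/1125)
  d_4[P] = 131/1125*2/15 + 1714/10125*1/5 + 3443/10125*2/15 + 421/1125*1/15 = 727/6075
  d_4[Q] = 131/1125*1/5 + 1714/10125*2/15 + 3443/10125*2/15 + 421/1125*1/5 = 934/5625
  d_4[R] = 131/1125*8/15 + 1714/10125*1/5 + 3443/10125*1/15 + 421/1125*8/15 = 48329/151875
  d_4[S] = 131/1125*2/15 + 1714/10125*7/15 + 3443/10125*2/3 + 421/1125*1/5 = 20051/50625
d_4 = (P=727/6075, Q=934/5625, R=48329/151875, S=20051/50625)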